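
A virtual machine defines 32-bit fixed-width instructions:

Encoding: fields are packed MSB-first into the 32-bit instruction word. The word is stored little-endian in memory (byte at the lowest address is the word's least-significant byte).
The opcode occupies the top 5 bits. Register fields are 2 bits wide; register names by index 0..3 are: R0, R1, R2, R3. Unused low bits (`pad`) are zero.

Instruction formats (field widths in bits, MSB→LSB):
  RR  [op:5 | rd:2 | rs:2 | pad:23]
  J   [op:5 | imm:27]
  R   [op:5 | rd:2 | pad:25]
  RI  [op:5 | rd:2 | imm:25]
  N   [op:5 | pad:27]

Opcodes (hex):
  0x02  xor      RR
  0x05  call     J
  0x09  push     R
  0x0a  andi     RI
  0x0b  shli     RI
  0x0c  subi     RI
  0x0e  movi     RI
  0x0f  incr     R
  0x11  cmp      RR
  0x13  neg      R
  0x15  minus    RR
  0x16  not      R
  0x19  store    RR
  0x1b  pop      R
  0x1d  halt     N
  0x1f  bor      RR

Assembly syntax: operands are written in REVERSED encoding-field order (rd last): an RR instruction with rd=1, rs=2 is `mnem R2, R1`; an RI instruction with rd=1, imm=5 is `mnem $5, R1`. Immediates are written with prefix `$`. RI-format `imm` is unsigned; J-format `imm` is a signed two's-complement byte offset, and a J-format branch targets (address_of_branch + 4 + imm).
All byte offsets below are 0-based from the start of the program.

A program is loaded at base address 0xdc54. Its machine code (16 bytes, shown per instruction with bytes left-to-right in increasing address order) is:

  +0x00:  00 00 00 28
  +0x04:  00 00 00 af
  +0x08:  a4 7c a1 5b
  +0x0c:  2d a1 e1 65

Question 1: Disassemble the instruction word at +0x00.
[00] 00 00 00 28 → 0x28000000
  top 5b → 0x5 → call [J]
  imm: (w>>0)&0x7ffffff=0x0 → $0

call $0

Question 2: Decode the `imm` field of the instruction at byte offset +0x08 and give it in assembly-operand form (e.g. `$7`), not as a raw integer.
$27360420

off 0x08: read a4 7c a1 5b as little → 0x5ba17ca4
  op=0x5ba17ca4>>27=0xb ⇒ shli (RI)
  rd@[26:25]=0x1 ⇒ R1
  imm@[24:0]=0x1a17ca4 ⇒ $27360420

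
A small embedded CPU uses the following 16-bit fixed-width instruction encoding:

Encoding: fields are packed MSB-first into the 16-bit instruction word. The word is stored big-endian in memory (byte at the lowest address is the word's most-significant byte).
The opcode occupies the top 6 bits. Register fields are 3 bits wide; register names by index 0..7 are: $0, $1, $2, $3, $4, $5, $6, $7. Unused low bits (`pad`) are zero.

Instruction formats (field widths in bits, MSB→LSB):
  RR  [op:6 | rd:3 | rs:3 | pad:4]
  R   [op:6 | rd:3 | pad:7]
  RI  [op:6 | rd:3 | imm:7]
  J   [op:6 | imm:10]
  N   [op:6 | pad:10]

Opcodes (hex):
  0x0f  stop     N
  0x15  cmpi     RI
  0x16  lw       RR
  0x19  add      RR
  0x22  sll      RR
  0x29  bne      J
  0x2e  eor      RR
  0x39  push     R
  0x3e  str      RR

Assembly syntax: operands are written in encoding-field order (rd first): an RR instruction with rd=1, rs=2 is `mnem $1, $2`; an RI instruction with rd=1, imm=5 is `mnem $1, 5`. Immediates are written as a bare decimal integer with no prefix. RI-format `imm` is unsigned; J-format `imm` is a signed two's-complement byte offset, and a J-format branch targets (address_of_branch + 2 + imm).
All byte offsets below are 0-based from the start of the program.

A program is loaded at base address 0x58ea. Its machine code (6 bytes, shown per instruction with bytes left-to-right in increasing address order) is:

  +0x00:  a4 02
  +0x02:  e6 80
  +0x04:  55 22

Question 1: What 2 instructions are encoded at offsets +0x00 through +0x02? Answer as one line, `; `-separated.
bne 2; push $5

[00] a4 02 → 0xa402
  op=0xa402>>10=0x29 ⇒ bne (J)
  imm@[9:0]=0x2 ⇒ 2
[02] e6 80 → 0xe680
  op=0xe680>>10=0x39 ⇒ push (R)
  rd@[9:7]=0x5 ⇒ $5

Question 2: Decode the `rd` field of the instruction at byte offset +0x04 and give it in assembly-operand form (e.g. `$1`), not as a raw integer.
+0x04: 55 22 ⇒ word 0x5522 (big)
  op=0x5522>>10=0x15 ⇒ cmpi (RI)
  rd@[9:7]=0x2 ⇒ $2
  imm@[6:0]=0x22 ⇒ 34

$2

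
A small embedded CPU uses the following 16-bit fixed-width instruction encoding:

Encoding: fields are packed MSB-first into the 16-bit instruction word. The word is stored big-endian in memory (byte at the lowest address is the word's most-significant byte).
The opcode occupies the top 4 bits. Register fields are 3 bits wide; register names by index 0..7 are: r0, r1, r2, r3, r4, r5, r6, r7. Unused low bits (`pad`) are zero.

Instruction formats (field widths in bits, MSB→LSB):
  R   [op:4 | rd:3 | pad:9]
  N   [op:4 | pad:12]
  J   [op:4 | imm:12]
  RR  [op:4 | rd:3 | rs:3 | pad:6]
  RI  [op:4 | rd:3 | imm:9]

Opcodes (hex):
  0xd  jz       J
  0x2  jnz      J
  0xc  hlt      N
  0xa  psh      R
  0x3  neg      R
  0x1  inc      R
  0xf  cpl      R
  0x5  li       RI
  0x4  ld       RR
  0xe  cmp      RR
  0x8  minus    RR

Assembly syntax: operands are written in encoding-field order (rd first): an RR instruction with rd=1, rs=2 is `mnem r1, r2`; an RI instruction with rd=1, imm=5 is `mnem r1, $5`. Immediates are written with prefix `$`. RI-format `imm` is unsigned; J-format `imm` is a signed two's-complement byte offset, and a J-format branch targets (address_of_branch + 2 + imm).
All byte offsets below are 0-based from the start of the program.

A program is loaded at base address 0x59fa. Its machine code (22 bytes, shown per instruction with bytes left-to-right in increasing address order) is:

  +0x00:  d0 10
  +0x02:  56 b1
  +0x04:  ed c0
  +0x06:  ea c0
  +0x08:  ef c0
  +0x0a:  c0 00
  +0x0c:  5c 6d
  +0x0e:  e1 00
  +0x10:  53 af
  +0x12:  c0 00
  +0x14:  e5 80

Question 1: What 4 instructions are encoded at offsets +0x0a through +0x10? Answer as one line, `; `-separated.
hlt; li r6, $109; cmp r0, r4; li r1, $431

[0a] c0 00 → 0xc000
  top 4b → 0xc → hlt [N]
[0c] 5c 6d → 0x5c6d
  top 4b → 0x5 → li [RI]
  rd: (w>>9)&0x7=0x6 → r6
  imm: (w>>0)&0x1ff=0x6d → $109
[0e] e1 00 → 0xe100
  top 4b → 0xe → cmp [RR]
  rd: (w>>9)&0x7=0x0 → r0
  rs: (w>>6)&0x7=0x4 → r4
[10] 53 af → 0x53af
  top 4b → 0x5 → li [RI]
  rd: (w>>9)&0x7=0x1 → r1
  imm: (w>>0)&0x1ff=0x1af → $431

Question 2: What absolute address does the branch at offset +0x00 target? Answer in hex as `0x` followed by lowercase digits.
0x5a0c

@+00  big-endian(d0 10) = 0xd010
  opcode bits[15:12]=0xd: jz/J
  [11:0] imm=16 = $16
  target = base 0x59fa + off 0x00 + 2 + imm 16 = 0x5a0c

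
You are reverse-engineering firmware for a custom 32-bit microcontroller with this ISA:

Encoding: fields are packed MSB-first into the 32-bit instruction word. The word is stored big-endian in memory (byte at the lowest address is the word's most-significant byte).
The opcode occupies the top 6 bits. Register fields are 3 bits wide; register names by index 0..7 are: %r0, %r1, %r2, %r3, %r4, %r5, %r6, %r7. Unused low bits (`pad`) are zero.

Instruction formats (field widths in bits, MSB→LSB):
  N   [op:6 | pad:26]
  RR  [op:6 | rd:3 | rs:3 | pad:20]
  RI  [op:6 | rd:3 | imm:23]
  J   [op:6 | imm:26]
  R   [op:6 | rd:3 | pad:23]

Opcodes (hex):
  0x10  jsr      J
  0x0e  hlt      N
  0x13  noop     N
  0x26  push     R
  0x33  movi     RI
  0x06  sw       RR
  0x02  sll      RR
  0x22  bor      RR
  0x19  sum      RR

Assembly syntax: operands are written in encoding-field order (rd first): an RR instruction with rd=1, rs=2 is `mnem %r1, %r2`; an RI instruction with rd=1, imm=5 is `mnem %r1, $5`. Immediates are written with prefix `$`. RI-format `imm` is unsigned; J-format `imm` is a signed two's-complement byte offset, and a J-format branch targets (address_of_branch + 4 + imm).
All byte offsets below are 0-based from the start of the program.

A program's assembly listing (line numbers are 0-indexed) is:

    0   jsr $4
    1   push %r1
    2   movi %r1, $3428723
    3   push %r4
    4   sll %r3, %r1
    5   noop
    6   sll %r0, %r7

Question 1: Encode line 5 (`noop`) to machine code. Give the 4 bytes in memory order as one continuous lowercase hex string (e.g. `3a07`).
line 5 (noop): pack op=0x13:6|pad=0:26 = 0x4c000000; big→ 4c 00 00 00

4c000000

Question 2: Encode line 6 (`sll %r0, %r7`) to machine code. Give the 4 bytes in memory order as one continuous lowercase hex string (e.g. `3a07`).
08700000

6. sll fields op=0x2:6|rd=0:3|rs=7:3|pad=0:20 → word 08700000h → 08 70 00 00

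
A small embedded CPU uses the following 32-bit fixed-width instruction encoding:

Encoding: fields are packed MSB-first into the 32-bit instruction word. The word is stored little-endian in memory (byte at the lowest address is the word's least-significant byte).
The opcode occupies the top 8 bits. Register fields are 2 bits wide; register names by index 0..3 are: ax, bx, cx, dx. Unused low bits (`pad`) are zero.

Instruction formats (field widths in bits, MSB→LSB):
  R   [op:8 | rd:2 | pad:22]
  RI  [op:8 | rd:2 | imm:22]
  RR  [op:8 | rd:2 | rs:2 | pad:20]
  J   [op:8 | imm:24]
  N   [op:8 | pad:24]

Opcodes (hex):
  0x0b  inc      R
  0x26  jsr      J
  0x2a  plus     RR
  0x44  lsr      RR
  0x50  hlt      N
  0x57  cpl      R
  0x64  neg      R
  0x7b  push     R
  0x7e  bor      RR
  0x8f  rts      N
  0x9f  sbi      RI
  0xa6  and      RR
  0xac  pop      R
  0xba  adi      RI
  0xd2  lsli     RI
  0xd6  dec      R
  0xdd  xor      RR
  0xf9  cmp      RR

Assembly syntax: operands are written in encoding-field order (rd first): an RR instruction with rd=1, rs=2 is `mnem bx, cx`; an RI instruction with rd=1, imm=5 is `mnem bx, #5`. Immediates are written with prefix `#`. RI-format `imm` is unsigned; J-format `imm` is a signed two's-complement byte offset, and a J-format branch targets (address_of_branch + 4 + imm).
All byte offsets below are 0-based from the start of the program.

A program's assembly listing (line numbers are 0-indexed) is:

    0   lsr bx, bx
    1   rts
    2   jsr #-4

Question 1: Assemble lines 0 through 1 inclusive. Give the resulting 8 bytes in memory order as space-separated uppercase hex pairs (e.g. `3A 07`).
00 00 50 44 00 00 00 8F

line 0 (lsr): pack op=0x44:8|rd=1:2|rs=1:2|pad=0:20 = 0x44500000; little→ 00 00 50 44
line 1 (rts): pack op=0x8f:8|pad=0:24 = 0x8f000000; little→ 00 00 00 8f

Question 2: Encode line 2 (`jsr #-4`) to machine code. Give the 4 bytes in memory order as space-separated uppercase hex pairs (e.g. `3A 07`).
L2: jsr op=0x26:8|imm=-4:24 ⇒ 0x26fffffc ⇒ little fc ff ff 26

FC FF FF 26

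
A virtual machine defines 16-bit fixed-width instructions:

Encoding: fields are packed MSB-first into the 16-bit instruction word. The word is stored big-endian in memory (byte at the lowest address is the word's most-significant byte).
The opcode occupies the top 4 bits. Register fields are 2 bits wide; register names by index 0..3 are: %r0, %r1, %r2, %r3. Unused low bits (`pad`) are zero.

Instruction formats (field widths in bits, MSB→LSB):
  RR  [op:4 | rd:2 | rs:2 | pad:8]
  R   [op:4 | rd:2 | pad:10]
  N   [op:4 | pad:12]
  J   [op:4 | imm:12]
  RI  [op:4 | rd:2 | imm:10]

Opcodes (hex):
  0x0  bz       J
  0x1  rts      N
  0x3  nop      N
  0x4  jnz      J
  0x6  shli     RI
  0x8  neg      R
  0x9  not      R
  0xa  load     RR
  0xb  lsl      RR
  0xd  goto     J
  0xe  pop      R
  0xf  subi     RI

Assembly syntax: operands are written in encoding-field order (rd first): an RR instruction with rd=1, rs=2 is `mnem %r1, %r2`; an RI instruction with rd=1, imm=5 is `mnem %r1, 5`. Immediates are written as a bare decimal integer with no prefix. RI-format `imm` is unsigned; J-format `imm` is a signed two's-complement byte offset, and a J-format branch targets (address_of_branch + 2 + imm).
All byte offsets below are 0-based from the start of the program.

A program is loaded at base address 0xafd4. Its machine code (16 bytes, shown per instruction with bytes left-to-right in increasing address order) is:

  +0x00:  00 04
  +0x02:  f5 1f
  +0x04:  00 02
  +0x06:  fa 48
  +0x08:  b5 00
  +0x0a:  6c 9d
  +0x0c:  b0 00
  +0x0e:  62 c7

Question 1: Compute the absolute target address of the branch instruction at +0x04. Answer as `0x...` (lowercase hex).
0xafdc

off 0x04: read 00 02 as big → 0x0002
  op=0x0002>>12=0x0 ⇒ bz (J)
  imm: (w>>0)&0xfff=0x2 → 2
  target = base 0xafd4 + off 0x04 + 2 + imm 2 = 0xafdc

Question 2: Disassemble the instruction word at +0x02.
subi %r1, 287

+0x02: f5 1f ⇒ word 0xf51f (big)
  top 4b → 0xf → subi [RI]
  rd: (w>>10)&0x3=0x1 → %r1
  imm: (w>>0)&0x3ff=0x11f → 287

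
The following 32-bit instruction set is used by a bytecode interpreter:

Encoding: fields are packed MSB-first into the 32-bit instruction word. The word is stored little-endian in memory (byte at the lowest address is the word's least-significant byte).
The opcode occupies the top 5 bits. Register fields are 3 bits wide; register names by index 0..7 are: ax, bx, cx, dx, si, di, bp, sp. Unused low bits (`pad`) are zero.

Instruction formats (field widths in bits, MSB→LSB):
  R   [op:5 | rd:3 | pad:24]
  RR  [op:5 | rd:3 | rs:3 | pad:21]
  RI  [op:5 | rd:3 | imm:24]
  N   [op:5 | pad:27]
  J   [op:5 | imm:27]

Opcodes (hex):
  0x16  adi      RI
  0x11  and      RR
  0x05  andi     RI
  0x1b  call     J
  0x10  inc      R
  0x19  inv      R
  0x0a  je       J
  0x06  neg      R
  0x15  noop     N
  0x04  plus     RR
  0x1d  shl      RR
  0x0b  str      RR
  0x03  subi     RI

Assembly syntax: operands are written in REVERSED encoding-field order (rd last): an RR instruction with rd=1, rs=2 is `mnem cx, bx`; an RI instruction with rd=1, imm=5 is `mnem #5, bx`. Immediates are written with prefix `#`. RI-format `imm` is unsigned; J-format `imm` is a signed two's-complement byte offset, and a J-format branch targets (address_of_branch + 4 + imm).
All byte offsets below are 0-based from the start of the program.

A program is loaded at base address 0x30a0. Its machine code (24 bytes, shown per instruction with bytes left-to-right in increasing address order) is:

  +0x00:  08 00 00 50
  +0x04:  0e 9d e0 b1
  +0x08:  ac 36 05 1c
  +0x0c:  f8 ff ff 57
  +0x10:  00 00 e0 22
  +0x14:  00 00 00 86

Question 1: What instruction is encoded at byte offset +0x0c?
je #-8

+0x0c: f8 ff ff 57 ⇒ word 0x57fffff8 (little)
  opcode bits[31:27]=0xa: je/J
  imm@[26:0]=0x7fffff8 (s27→-8) ⇒ #-8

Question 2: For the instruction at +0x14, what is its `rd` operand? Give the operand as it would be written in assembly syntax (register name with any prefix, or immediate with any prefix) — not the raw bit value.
bp

off 0x14: read 00 00 00 86 as little → 0x86000000
  opcode bits[31:27]=0x10: inc/R
  rd@[26:24]=0x6 ⇒ bp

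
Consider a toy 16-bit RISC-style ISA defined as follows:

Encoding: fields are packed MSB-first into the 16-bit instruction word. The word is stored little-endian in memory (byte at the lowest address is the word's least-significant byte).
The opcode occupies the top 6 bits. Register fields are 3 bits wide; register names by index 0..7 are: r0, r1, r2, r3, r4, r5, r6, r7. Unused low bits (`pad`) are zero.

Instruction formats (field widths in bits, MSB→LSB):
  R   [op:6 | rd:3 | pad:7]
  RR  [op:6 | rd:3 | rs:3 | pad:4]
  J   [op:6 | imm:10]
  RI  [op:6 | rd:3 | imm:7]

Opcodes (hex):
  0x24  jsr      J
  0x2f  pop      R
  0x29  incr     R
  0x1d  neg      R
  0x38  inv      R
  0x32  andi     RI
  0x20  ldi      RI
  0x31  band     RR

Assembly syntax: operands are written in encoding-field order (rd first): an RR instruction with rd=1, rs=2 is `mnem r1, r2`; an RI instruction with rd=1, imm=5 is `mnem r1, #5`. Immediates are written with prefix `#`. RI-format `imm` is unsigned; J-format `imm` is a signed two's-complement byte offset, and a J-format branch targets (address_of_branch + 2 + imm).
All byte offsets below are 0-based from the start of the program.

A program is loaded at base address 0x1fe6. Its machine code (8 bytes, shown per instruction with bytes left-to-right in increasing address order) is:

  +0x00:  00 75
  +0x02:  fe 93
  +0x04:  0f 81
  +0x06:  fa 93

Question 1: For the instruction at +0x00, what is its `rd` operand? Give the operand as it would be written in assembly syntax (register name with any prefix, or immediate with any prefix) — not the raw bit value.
+0x00: 00 75 ⇒ word 0x7500 (little)
  top 6b → 0x1d → neg [R]
  rd: (w>>7)&0x7=0x2 → r2

r2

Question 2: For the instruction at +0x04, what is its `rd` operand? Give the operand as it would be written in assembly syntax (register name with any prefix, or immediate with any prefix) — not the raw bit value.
r2

@+04  little-endian(0f 81) = 0x810f
  opcode bits[15:10]=0x20: ldi/RI
  rd@[9:7]=0x2 ⇒ r2
  imm@[6:0]=0xf ⇒ #15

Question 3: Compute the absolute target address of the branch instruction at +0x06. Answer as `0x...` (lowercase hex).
0x1fe8

+0x06: fa 93 ⇒ word 0x93fa (little)
  top 6b → 0x24 → jsr [J]
  imm: (w>>0)&0x3ff=0x3fa (s10→-6) → #-6
  target = base 0x1fe6 + off 0x06 + 2 + imm -6 = 0x1fe8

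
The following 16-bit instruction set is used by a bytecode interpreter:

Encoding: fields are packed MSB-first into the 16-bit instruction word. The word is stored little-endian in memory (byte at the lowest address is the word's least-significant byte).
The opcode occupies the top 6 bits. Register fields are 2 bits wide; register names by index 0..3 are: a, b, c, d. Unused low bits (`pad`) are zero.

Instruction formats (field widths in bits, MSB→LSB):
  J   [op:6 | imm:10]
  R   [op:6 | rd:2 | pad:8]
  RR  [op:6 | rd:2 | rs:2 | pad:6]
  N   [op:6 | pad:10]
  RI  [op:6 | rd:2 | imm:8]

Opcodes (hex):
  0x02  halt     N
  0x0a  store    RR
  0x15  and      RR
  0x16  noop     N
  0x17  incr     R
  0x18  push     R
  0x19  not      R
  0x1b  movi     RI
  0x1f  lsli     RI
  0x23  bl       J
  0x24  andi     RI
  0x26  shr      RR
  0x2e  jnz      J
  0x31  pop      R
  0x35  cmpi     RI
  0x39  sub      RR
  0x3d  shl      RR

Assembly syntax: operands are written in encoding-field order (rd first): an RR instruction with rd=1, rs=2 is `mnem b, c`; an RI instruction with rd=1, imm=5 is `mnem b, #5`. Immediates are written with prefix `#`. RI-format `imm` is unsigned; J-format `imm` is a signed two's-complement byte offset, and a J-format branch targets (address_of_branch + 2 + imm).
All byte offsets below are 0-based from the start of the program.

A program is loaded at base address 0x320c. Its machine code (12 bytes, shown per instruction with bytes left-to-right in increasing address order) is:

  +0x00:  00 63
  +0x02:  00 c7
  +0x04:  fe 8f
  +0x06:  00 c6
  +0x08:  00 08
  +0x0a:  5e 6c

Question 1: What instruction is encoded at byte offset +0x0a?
movi a, #94

off 0x0a: read 5e 6c as little → 0x6c5e
  top 6b → 0x1b → movi [RI]
  rd@[9:8]=0x0 ⇒ a
  imm@[7:0]=0x5e ⇒ #94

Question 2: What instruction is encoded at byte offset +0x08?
[08] 00 08 → 0x0800
  opcode bits[15:10]=0x2: halt/N

halt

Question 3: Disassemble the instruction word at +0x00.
+0x00: 00 63 ⇒ word 0x6300 (little)
  opcode bits[15:10]=0x18: push/R
  rd: (w>>8)&0x3=0x3 → d

push d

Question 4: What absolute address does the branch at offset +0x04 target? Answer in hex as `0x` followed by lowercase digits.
off 0x04: read fe 8f as little → 0x8ffe
  top 6b → 0x23 → bl [J]
  imm: (w>>0)&0x3ff=0x3fe (s10→-2) → #-2
  target = base 0x320c + off 0x04 + 2 + imm -2 = 0x3210

0x3210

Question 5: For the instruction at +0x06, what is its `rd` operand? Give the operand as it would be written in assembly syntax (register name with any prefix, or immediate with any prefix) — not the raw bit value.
c

@+06  little-endian(00 c6) = 0xc600
  op=0xc600>>10=0x31 ⇒ pop (R)
  rd@[9:8]=0x2 ⇒ c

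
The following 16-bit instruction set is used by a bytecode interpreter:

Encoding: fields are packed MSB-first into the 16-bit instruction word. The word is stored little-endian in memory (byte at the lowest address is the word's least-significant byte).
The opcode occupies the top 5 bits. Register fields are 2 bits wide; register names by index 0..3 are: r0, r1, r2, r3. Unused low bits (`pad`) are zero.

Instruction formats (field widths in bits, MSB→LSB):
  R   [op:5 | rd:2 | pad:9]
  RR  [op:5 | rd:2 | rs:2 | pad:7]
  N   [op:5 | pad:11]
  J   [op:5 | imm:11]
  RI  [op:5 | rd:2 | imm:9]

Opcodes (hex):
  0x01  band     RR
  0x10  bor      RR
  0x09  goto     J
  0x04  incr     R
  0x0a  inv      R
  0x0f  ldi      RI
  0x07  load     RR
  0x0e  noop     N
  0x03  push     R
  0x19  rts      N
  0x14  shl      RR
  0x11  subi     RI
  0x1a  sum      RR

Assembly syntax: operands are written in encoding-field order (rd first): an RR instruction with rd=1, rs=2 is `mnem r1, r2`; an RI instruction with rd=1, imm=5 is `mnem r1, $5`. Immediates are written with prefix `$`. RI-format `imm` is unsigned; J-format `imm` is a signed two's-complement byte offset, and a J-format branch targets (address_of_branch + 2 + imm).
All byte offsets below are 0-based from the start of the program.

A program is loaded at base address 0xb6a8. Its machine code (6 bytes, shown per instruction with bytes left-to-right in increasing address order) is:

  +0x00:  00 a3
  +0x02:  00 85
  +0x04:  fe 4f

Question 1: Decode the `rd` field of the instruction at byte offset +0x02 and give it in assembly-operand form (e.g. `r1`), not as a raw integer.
r2

[02] 00 85 → 0x8500
  top 5b → 0x10 → bor [RR]
  [10:9] rd=2 = r2
  [8:7] rs=2 = r2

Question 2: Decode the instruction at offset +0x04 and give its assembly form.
goto $-2

+0x04: fe 4f ⇒ word 0x4ffe (little)
  op=0x4ffe>>11=0x9 ⇒ goto (J)
  imm@[10:0]=0x7fe (s11→-2) ⇒ $-2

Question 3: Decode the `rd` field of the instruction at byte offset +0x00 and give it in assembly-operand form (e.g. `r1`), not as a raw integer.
r1

off 0x00: read 00 a3 as little → 0xa300
  opcode bits[15:11]=0x14: shl/RR
  rd@[10:9]=0x1 ⇒ r1
  rs@[8:7]=0x2 ⇒ r2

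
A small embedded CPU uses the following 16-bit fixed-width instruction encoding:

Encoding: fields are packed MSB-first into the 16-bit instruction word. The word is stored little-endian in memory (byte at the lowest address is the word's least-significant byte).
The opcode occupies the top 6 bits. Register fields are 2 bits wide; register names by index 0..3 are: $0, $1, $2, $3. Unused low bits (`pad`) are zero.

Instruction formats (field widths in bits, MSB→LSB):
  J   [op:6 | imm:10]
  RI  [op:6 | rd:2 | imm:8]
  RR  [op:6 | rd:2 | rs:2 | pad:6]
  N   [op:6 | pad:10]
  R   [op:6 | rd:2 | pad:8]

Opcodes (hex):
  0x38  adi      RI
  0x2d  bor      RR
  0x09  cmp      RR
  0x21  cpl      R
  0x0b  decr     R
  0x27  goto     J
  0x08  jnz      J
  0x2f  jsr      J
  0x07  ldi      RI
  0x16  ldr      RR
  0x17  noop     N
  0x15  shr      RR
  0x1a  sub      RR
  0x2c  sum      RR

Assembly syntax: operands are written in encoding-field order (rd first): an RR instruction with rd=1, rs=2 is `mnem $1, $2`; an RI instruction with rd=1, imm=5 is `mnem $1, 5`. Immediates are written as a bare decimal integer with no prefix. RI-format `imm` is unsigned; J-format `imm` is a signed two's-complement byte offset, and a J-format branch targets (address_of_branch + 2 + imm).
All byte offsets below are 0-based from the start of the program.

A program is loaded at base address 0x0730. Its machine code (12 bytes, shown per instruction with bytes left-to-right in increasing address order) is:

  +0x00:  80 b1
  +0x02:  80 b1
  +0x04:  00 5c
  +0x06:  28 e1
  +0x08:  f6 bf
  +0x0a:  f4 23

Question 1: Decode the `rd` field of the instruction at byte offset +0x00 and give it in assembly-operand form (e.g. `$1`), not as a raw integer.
off 0x00: read 80 b1 as little → 0xb180
  op=0xb180>>10=0x2c ⇒ sum (RR)
  rd: (w>>8)&0x3=0x1 → $1
  rs: (w>>6)&0x3=0x2 → $2

$1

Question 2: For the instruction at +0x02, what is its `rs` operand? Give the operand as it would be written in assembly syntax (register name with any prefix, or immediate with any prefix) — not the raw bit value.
+0x02: 80 b1 ⇒ word 0xb180 (little)
  op=0xb180>>10=0x2c ⇒ sum (RR)
  rd: (w>>8)&0x3=0x1 → $1
  rs: (w>>6)&0x3=0x2 → $2

$2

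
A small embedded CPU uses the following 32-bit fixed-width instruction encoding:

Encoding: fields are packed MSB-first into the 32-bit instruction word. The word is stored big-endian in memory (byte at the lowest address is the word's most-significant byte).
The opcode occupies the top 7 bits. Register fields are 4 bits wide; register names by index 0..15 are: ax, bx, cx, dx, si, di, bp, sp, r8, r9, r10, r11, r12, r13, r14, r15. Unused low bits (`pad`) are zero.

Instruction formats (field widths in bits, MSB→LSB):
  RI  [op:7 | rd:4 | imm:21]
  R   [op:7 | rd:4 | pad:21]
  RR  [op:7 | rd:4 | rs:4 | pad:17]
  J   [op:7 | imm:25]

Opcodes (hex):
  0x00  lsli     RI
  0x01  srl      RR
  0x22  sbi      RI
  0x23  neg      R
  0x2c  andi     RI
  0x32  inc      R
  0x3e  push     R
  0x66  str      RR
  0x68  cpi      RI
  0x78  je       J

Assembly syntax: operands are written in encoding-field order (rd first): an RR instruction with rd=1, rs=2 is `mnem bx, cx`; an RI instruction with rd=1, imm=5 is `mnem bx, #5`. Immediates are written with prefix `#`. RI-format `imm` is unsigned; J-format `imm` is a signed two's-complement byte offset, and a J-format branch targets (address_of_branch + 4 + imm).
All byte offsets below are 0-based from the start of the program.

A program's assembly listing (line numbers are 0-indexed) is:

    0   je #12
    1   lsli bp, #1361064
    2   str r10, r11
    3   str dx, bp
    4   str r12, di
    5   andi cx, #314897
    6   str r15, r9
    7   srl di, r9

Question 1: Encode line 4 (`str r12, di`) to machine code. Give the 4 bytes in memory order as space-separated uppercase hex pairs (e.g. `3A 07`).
4. str fields op=0x66:7|rd=12:4|rs=5:4|pad=0:17 → word cd8a0000h → cd 8a 00 00

CD 8A 00 00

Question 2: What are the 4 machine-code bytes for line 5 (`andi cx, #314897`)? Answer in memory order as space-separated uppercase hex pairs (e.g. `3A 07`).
58 44 CE 11

5. andi fields op=0x2c:7|rd=2:4|imm=314897:21 → word 5844ce11h → 58 44 ce 11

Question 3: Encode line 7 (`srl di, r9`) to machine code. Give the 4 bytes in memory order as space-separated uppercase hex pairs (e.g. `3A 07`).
L7: srl op=0x1:7|rd=5:4|rs=9:4|pad=0:17 ⇒ 0x02b20000 ⇒ big 02 b2 00 00

02 B2 00 00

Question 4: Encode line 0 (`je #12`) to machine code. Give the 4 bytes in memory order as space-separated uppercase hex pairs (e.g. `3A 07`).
0. je fields op=0x78:7|imm=12:25 → word f000000ch → f0 00 00 0c

F0 00 00 0C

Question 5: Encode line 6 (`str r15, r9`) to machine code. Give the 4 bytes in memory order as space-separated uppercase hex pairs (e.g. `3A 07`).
CD F2 00 00

L6: str op=0x66:7|rd=15:4|rs=9:4|pad=0:17 ⇒ 0xcdf20000 ⇒ big cd f2 00 00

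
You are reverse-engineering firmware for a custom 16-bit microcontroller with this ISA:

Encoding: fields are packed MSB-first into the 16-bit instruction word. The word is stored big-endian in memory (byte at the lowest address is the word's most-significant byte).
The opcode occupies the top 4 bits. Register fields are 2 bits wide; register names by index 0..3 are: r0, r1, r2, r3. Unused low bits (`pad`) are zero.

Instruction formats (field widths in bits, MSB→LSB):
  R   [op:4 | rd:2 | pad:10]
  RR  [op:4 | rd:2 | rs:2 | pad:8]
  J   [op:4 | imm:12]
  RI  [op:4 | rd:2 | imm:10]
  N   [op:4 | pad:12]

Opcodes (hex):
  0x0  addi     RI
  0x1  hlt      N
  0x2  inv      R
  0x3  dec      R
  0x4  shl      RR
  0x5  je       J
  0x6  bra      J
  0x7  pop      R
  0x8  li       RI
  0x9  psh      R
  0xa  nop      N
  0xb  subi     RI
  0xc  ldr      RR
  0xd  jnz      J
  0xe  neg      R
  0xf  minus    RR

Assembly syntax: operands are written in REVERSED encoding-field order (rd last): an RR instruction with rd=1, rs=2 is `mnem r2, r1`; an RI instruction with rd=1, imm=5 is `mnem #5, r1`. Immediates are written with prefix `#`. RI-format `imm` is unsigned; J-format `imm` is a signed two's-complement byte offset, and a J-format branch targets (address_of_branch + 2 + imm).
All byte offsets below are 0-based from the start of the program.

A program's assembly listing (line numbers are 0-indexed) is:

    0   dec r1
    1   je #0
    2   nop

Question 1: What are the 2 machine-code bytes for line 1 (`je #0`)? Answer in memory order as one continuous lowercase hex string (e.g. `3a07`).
5000

L1: je op=0x5:4|imm=0:12 ⇒ 0x5000 ⇒ big 50 00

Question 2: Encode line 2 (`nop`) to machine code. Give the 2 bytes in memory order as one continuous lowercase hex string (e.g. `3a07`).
2. nop fields op=0xa:4|pad=0:12 → word a000h → a0 00

a000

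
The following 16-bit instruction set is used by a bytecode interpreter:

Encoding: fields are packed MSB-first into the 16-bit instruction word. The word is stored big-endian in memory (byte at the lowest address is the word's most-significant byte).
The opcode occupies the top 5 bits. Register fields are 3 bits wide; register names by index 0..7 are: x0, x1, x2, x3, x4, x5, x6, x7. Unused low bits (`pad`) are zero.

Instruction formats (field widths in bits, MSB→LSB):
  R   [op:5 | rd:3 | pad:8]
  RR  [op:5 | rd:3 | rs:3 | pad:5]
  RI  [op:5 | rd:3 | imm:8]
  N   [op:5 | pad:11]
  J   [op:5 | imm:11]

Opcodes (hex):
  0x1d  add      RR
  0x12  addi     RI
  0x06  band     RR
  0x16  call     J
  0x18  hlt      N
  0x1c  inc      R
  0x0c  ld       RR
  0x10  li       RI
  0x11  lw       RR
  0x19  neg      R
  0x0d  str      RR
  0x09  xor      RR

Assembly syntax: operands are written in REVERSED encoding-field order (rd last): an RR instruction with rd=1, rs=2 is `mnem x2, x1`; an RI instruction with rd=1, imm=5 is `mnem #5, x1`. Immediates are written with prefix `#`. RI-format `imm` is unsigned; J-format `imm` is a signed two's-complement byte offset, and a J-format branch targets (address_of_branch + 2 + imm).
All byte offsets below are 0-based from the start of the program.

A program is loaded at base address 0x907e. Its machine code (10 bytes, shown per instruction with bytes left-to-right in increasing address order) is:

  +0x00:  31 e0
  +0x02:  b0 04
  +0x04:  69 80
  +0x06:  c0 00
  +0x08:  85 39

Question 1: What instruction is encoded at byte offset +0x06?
hlt

+0x06: c0 00 ⇒ word 0xc000 (big)
  op=0xc000>>11=0x18 ⇒ hlt (N)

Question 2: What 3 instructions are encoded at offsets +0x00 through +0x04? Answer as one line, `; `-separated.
band x7, x1; call #4; str x4, x1

off 0x00: read 31 e0 as big → 0x31e0
  opcode bits[15:11]=0x6: band/RR
  [10:8] rd=1 = x1
  [7:5] rs=7 = x7
off 0x02: read b0 04 as big → 0xb004
  opcode bits[15:11]=0x16: call/J
  [10:0] imm=4 = #4
off 0x04: read 69 80 as big → 0x6980
  opcode bits[15:11]=0xd: str/RR
  [10:8] rd=1 = x1
  [7:5] rs=4 = x4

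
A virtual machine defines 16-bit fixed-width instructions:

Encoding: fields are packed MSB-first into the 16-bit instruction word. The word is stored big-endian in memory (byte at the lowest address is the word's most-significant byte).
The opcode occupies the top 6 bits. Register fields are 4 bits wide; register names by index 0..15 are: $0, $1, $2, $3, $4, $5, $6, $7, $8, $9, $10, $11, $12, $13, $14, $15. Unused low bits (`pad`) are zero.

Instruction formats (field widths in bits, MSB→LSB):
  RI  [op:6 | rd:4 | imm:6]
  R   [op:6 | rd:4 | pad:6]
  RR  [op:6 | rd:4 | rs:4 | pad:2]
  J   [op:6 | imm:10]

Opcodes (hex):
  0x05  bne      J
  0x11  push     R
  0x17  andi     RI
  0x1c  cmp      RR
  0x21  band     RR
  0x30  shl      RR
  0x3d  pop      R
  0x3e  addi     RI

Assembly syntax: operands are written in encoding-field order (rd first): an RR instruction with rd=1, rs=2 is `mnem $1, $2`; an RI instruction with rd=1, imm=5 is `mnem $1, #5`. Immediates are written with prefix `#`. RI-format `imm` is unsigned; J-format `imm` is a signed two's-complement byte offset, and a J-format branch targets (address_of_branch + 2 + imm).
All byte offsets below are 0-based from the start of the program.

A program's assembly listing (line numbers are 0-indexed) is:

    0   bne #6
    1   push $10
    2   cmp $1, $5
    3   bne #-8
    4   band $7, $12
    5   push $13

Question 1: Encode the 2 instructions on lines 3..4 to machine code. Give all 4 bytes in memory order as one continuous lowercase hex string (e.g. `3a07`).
3. bne fields op=0x5:6|imm=-8:10 → word 17f8h → 17 f8
4. band fields op=0x21:6|rd=7:4|rs=12:4|pad=0:2 → word 85f0h → 85 f0

17f885f0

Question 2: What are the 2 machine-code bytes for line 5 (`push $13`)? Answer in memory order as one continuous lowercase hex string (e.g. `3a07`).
line 5 (push): pack op=0x11:6|rd=13:4|pad=0:6 = 0x4740; big→ 47 40

4740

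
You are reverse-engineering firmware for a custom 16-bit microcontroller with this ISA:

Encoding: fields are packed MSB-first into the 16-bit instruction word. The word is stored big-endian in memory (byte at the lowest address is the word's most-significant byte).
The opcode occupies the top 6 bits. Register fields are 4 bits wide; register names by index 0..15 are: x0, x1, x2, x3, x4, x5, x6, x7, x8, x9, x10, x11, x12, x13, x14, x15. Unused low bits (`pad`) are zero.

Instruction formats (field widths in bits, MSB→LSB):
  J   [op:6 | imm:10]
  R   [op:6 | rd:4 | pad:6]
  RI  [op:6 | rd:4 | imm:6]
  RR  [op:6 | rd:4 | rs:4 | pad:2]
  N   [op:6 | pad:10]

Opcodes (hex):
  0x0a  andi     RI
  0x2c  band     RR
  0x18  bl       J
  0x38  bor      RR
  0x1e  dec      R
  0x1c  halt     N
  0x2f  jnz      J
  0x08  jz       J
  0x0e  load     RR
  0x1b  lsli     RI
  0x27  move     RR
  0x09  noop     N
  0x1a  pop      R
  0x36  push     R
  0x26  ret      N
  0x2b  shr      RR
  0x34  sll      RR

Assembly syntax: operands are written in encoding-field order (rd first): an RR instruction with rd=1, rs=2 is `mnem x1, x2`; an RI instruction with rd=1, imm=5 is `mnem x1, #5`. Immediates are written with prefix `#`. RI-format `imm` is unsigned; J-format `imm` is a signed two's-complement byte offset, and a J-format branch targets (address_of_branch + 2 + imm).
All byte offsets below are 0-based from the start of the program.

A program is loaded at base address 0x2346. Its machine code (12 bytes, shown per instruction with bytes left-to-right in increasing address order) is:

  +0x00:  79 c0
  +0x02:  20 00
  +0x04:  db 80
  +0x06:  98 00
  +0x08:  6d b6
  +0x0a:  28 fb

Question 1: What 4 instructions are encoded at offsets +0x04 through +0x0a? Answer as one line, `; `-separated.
[04] db 80 → 0xdb80
  opcode bits[15:10]=0x36: push/R
  rd@[9:6]=0xe ⇒ x14
[06] 98 00 → 0x9800
  opcode bits[15:10]=0x26: ret/N
[08] 6d b6 → 0x6db6
  opcode bits[15:10]=0x1b: lsli/RI
  rd@[9:6]=0x6 ⇒ x6
  imm@[5:0]=0x36 ⇒ #54
[0a] 28 fb → 0x28fb
  opcode bits[15:10]=0xa: andi/RI
  rd@[9:6]=0x3 ⇒ x3
  imm@[5:0]=0x3b ⇒ #59

push x14; ret; lsli x6, #54; andi x3, #59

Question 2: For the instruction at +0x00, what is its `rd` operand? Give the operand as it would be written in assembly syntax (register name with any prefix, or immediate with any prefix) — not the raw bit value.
off 0x00: read 79 c0 as big → 0x79c0
  opcode bits[15:10]=0x1e: dec/R
  rd: (w>>6)&0xf=0x7 → x7

x7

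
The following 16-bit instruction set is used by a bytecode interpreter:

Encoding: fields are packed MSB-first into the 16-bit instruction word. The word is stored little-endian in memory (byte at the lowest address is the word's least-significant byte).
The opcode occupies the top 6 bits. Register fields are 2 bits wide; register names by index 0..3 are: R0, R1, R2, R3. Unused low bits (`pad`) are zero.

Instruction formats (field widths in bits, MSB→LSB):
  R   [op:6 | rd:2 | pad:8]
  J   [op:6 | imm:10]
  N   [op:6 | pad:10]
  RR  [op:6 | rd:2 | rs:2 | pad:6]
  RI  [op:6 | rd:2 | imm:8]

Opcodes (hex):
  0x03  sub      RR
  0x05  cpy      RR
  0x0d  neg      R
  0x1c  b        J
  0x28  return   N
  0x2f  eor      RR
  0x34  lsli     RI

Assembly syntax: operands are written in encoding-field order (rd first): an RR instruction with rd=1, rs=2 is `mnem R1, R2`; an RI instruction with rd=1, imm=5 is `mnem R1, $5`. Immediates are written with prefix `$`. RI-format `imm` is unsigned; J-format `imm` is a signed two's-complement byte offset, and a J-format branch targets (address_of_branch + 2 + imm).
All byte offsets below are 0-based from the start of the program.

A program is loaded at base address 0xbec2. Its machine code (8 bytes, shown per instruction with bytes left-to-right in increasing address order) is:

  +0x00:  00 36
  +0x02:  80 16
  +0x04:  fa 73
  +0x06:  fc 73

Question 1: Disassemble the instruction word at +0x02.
off 0x02: read 80 16 as little → 0x1680
  top 6b → 0x5 → cpy [RR]
  [9:8] rd=2 = R2
  [7:6] rs=2 = R2

cpy R2, R2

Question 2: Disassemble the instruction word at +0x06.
@+06  little-endian(fc 73) = 0x73fc
  opcode bits[15:10]=0x1c: b/J
  imm@[9:0]=0x3fc (s10→-4) ⇒ $-4

b $-4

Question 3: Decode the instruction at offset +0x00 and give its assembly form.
neg R2

[00] 00 36 → 0x3600
  opcode bits[15:10]=0xd: neg/R
  [9:8] rd=2 = R2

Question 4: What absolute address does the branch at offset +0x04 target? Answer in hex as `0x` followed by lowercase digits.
0xbec2

off 0x04: read fa 73 as little → 0x73fa
  opcode bits[15:10]=0x1c: b/J
  imm: (w>>0)&0x3ff=0x3fa (s10→-6) → $-6
  target = base 0xbec2 + off 0x04 + 2 + imm -6 = 0xbec2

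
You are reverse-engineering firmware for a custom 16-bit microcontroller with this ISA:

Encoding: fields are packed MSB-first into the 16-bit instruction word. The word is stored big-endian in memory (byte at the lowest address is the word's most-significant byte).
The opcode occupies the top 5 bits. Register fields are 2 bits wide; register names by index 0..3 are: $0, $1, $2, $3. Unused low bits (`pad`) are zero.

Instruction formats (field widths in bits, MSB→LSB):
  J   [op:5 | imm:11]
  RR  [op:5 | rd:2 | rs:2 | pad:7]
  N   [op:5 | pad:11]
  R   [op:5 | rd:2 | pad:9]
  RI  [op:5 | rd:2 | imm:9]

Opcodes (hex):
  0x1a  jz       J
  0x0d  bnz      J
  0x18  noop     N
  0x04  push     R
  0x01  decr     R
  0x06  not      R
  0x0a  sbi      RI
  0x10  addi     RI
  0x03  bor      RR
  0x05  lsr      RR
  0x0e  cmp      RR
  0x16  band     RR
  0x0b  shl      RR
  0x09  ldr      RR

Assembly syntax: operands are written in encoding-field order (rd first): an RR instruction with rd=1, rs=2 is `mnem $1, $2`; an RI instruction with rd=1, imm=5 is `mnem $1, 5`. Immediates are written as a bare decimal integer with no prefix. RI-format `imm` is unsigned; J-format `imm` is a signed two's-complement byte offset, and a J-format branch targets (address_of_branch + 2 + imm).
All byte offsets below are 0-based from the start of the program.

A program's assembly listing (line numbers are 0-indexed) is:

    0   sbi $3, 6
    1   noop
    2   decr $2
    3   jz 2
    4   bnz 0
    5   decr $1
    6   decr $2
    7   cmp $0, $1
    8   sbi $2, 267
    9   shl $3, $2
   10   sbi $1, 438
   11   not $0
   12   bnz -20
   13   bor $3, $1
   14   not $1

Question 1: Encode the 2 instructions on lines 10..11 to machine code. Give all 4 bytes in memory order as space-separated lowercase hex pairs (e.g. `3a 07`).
53 b6 30 00

10. sbi fields op=0xa:5|rd=1:2|imm=438:9 → word 53b6h → 53 b6
11. not fields op=0x6:5|rd=0:2|pad=0:9 → word 3000h → 30 00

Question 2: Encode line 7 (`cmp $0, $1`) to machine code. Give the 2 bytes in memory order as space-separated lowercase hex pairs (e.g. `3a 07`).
L7: cmp op=0xe:5|rd=0:2|rs=1:2|pad=0:7 ⇒ 0x7080 ⇒ big 70 80

70 80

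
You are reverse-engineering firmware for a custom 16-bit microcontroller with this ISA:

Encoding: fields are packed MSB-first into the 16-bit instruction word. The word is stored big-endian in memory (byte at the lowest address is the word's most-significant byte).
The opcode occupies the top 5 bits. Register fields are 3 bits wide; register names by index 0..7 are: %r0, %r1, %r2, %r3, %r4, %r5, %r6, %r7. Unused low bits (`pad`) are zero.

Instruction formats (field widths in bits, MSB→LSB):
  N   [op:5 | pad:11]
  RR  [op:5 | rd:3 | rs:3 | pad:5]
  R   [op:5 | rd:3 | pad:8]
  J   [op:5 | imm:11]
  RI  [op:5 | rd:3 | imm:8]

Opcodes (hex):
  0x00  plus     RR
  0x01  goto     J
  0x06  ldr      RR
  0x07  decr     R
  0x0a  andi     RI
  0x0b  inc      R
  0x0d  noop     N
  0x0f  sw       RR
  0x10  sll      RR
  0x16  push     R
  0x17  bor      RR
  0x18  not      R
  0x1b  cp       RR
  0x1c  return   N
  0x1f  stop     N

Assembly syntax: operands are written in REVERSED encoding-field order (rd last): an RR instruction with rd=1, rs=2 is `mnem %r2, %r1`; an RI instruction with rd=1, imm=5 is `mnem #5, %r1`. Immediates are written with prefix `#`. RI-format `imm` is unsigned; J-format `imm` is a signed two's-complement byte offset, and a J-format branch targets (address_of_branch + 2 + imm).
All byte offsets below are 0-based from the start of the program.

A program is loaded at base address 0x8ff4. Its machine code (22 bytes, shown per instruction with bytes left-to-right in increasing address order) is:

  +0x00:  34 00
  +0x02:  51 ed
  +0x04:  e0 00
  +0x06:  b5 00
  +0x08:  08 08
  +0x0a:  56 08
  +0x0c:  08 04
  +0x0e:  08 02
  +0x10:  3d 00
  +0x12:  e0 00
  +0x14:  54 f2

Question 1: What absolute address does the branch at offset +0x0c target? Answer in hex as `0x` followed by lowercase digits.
[0c] 08 04 → 0x0804
  opcode bits[15:11]=0x1: goto/J
  imm@[10:0]=0x4 ⇒ #4
  target = base 0x8ff4 + off 0x0c + 2 + imm 4 = 0x9006

0x9006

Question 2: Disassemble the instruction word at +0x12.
@+12  big-endian(e0 00) = 0xe000
  top 5b → 0x1c → return [N]

return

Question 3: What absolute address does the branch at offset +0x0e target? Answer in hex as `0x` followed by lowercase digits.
[0e] 08 02 → 0x0802
  op=0x0802>>11=0x1 ⇒ goto (J)
  [10:0] imm=2 = #2
  target = base 0x8ff4 + off 0x0e + 2 + imm 2 = 0x9006

0x9006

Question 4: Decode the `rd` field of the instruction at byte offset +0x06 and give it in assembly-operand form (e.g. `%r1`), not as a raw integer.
off 0x06: read b5 00 as big → 0xb500
  opcode bits[15:11]=0x16: push/R
  rd: (w>>8)&0x7=0x5 → %r5

%r5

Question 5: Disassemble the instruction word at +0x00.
[00] 34 00 → 0x3400
  top 5b → 0x6 → ldr [RR]
  rd: (w>>8)&0x7=0x4 → %r4
  rs: (w>>5)&0x7=0x0 → %r0

ldr %r0, %r4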